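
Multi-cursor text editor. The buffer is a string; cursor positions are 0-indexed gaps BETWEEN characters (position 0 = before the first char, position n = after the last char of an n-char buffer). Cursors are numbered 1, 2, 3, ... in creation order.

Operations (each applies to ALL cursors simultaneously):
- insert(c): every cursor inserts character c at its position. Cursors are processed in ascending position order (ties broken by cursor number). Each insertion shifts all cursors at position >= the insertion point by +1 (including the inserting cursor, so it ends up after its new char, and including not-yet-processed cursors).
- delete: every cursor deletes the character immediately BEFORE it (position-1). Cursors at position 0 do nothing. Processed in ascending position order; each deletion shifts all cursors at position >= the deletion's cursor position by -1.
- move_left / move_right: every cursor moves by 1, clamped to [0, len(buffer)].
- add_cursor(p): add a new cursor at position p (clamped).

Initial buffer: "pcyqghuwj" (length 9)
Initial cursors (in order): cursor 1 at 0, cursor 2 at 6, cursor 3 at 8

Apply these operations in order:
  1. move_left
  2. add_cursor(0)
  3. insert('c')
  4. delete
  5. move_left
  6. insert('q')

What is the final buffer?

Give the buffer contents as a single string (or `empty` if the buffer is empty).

After op 1 (move_left): buffer="pcyqghuwj" (len 9), cursors c1@0 c2@5 c3@7, authorship .........
After op 2 (add_cursor(0)): buffer="pcyqghuwj" (len 9), cursors c1@0 c4@0 c2@5 c3@7, authorship .........
After op 3 (insert('c')): buffer="ccpcyqgchucwj" (len 13), cursors c1@2 c4@2 c2@8 c3@11, authorship 14.....2..3..
After op 4 (delete): buffer="pcyqghuwj" (len 9), cursors c1@0 c4@0 c2@5 c3@7, authorship .........
After op 5 (move_left): buffer="pcyqghuwj" (len 9), cursors c1@0 c4@0 c2@4 c3@6, authorship .........
After op 6 (insert('q')): buffer="qqpcyqqghquwj" (len 13), cursors c1@2 c4@2 c2@7 c3@10, authorship 14....2..3...

Answer: qqpcyqqghquwj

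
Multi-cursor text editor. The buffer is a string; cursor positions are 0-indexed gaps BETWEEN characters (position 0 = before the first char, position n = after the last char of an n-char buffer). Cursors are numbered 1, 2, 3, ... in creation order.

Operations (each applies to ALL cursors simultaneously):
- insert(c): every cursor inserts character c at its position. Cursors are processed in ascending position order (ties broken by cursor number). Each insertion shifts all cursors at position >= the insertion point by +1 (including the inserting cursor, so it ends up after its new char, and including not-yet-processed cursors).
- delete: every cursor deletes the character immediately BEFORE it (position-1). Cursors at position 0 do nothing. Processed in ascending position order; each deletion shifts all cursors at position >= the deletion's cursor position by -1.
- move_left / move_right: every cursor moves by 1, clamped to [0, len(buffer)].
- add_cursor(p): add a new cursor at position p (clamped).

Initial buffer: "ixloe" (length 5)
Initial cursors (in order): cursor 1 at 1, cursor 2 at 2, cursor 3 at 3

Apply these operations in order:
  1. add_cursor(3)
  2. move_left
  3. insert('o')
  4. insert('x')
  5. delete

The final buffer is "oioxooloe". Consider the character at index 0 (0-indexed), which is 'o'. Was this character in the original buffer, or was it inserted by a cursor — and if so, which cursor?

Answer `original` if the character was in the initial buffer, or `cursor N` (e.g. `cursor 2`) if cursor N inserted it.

Answer: cursor 1

Derivation:
After op 1 (add_cursor(3)): buffer="ixloe" (len 5), cursors c1@1 c2@2 c3@3 c4@3, authorship .....
After op 2 (move_left): buffer="ixloe" (len 5), cursors c1@0 c2@1 c3@2 c4@2, authorship .....
After op 3 (insert('o')): buffer="oioxooloe" (len 9), cursors c1@1 c2@3 c3@6 c4@6, authorship 1.2.34...
After op 4 (insert('x')): buffer="oxioxxooxxloe" (len 13), cursors c1@2 c2@5 c3@10 c4@10, authorship 11.22.3434...
After op 5 (delete): buffer="oioxooloe" (len 9), cursors c1@1 c2@3 c3@6 c4@6, authorship 1.2.34...
Authorship (.=original, N=cursor N): 1 . 2 . 3 4 . . .
Index 0: author = 1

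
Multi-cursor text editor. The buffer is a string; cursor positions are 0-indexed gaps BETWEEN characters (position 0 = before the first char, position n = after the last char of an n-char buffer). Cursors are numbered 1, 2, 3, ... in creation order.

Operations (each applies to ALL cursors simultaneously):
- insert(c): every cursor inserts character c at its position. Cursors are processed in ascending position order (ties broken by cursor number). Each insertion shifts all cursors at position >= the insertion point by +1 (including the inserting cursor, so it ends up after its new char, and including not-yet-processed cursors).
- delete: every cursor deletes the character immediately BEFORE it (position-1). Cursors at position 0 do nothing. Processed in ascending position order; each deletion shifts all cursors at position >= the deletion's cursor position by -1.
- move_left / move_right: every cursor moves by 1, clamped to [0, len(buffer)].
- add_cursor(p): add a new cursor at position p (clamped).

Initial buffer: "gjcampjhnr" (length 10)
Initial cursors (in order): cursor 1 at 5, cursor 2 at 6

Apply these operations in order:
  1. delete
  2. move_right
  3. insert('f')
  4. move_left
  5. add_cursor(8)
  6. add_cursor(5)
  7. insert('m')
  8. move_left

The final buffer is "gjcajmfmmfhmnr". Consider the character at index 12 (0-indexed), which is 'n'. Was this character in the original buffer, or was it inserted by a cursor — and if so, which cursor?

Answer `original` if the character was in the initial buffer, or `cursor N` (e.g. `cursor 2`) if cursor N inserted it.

After op 1 (delete): buffer="gjcajhnr" (len 8), cursors c1@4 c2@4, authorship ........
After op 2 (move_right): buffer="gjcajhnr" (len 8), cursors c1@5 c2@5, authorship ........
After op 3 (insert('f')): buffer="gjcajffhnr" (len 10), cursors c1@7 c2@7, authorship .....12...
After op 4 (move_left): buffer="gjcajffhnr" (len 10), cursors c1@6 c2@6, authorship .....12...
After op 5 (add_cursor(8)): buffer="gjcajffhnr" (len 10), cursors c1@6 c2@6 c3@8, authorship .....12...
After op 6 (add_cursor(5)): buffer="gjcajffhnr" (len 10), cursors c4@5 c1@6 c2@6 c3@8, authorship .....12...
After op 7 (insert('m')): buffer="gjcajmfmmfhmnr" (len 14), cursors c4@6 c1@9 c2@9 c3@12, authorship .....41122.3..
After op 8 (move_left): buffer="gjcajmfmmfhmnr" (len 14), cursors c4@5 c1@8 c2@8 c3@11, authorship .....41122.3..
Authorship (.=original, N=cursor N): . . . . . 4 1 1 2 2 . 3 . .
Index 12: author = original

Answer: original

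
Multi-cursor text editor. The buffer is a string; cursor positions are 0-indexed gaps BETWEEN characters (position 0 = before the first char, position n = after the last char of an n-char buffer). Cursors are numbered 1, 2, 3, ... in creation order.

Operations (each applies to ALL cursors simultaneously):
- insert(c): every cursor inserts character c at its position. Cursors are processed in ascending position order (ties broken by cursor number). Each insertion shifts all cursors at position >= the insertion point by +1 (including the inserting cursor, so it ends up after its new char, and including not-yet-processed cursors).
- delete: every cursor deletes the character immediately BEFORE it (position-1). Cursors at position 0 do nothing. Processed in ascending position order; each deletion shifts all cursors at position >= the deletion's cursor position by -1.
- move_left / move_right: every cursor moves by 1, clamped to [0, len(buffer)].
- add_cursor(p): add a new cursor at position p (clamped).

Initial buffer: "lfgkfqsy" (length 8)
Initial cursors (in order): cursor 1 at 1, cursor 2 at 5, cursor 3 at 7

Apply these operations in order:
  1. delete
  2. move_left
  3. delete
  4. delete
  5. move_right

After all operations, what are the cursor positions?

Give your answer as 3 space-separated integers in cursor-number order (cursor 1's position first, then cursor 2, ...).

Answer: 1 1 1

Derivation:
After op 1 (delete): buffer="fgkqy" (len 5), cursors c1@0 c2@3 c3@4, authorship .....
After op 2 (move_left): buffer="fgkqy" (len 5), cursors c1@0 c2@2 c3@3, authorship .....
After op 3 (delete): buffer="fqy" (len 3), cursors c1@0 c2@1 c3@1, authorship ...
After op 4 (delete): buffer="qy" (len 2), cursors c1@0 c2@0 c3@0, authorship ..
After op 5 (move_right): buffer="qy" (len 2), cursors c1@1 c2@1 c3@1, authorship ..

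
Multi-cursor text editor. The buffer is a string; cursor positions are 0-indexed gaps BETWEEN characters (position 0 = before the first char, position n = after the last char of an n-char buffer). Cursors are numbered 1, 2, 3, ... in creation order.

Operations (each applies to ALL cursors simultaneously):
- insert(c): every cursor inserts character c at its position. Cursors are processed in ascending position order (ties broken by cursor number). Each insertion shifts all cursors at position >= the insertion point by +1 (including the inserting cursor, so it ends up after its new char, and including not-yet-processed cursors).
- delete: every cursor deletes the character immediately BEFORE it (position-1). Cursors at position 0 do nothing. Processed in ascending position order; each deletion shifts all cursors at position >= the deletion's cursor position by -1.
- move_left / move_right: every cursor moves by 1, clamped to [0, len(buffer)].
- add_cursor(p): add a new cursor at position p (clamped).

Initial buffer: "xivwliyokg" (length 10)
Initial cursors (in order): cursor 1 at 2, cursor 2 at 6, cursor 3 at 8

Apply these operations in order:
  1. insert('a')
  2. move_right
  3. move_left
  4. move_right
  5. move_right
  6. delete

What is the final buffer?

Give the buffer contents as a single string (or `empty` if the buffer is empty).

Answer: xiavliayak

Derivation:
After op 1 (insert('a')): buffer="xiavwliayoakg" (len 13), cursors c1@3 c2@8 c3@11, authorship ..1....2..3..
After op 2 (move_right): buffer="xiavwliayoakg" (len 13), cursors c1@4 c2@9 c3@12, authorship ..1....2..3..
After op 3 (move_left): buffer="xiavwliayoakg" (len 13), cursors c1@3 c2@8 c3@11, authorship ..1....2..3..
After op 4 (move_right): buffer="xiavwliayoakg" (len 13), cursors c1@4 c2@9 c3@12, authorship ..1....2..3..
After op 5 (move_right): buffer="xiavwliayoakg" (len 13), cursors c1@5 c2@10 c3@13, authorship ..1....2..3..
After op 6 (delete): buffer="xiavliayak" (len 10), cursors c1@4 c2@8 c3@10, authorship ..1...2.3.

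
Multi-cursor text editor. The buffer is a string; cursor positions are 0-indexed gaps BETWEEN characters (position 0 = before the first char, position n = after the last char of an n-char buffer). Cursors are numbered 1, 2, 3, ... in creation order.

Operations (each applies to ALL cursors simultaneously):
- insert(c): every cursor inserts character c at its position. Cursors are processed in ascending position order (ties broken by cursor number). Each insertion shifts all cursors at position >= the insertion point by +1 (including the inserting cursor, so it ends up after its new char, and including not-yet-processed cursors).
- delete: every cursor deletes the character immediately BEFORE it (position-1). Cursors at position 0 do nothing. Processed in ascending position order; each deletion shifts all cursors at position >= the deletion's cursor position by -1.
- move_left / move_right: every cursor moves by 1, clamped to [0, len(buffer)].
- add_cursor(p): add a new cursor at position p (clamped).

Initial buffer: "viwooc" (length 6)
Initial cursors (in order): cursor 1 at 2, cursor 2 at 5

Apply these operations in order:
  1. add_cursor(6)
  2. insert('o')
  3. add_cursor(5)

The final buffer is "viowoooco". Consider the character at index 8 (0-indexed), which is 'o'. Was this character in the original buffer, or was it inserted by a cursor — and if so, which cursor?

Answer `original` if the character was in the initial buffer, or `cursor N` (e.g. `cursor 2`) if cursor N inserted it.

After op 1 (add_cursor(6)): buffer="viwooc" (len 6), cursors c1@2 c2@5 c3@6, authorship ......
After op 2 (insert('o')): buffer="viowoooco" (len 9), cursors c1@3 c2@7 c3@9, authorship ..1...2.3
After op 3 (add_cursor(5)): buffer="viowoooco" (len 9), cursors c1@3 c4@5 c2@7 c3@9, authorship ..1...2.3
Authorship (.=original, N=cursor N): . . 1 . . . 2 . 3
Index 8: author = 3

Answer: cursor 3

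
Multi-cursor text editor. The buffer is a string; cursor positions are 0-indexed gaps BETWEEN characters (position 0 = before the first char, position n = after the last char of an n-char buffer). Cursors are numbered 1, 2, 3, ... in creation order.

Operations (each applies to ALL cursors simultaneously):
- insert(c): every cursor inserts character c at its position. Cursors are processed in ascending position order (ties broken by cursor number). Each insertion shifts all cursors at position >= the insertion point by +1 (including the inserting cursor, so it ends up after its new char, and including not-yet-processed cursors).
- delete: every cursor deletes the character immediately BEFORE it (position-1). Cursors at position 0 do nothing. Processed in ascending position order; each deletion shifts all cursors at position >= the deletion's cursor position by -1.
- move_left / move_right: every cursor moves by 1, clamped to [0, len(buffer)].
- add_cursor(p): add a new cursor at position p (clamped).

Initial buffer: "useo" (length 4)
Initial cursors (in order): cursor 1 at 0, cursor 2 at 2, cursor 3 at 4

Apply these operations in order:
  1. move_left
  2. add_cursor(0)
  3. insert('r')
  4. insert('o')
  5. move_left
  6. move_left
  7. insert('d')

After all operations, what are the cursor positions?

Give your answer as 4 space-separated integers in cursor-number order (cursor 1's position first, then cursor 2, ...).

Answer: 4 8 13 4

Derivation:
After op 1 (move_left): buffer="useo" (len 4), cursors c1@0 c2@1 c3@3, authorship ....
After op 2 (add_cursor(0)): buffer="useo" (len 4), cursors c1@0 c4@0 c2@1 c3@3, authorship ....
After op 3 (insert('r')): buffer="rrursero" (len 8), cursors c1@2 c4@2 c2@4 c3@7, authorship 14.2..3.
After op 4 (insert('o')): buffer="rroouroseroo" (len 12), cursors c1@4 c4@4 c2@7 c3@11, authorship 1414.22..33.
After op 5 (move_left): buffer="rroouroseroo" (len 12), cursors c1@3 c4@3 c2@6 c3@10, authorship 1414.22..33.
After op 6 (move_left): buffer="rroouroseroo" (len 12), cursors c1@2 c4@2 c2@5 c3@9, authorship 1414.22..33.
After op 7 (insert('d')): buffer="rrddooudrosedroo" (len 16), cursors c1@4 c4@4 c2@8 c3@13, authorship 141414.222..333.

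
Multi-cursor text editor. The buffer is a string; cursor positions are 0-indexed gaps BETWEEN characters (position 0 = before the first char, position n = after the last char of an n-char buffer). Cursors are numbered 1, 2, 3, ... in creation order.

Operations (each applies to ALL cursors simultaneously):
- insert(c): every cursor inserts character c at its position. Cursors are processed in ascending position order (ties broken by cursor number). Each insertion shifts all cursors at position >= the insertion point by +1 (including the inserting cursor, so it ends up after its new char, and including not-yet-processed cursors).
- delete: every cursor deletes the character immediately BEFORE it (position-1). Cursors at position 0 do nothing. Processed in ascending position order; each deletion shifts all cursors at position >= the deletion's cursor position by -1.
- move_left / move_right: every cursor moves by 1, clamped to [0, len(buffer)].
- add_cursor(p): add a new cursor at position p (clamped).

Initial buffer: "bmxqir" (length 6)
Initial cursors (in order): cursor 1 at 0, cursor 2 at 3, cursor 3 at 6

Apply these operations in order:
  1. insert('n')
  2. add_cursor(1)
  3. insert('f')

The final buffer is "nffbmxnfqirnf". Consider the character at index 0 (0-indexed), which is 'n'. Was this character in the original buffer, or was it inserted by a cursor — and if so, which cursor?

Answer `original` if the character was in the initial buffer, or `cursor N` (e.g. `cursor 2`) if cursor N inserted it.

After op 1 (insert('n')): buffer="nbmxnqirn" (len 9), cursors c1@1 c2@5 c3@9, authorship 1...2...3
After op 2 (add_cursor(1)): buffer="nbmxnqirn" (len 9), cursors c1@1 c4@1 c2@5 c3@9, authorship 1...2...3
After op 3 (insert('f')): buffer="nffbmxnfqirnf" (len 13), cursors c1@3 c4@3 c2@8 c3@13, authorship 114...22...33
Authorship (.=original, N=cursor N): 1 1 4 . . . 2 2 . . . 3 3
Index 0: author = 1

Answer: cursor 1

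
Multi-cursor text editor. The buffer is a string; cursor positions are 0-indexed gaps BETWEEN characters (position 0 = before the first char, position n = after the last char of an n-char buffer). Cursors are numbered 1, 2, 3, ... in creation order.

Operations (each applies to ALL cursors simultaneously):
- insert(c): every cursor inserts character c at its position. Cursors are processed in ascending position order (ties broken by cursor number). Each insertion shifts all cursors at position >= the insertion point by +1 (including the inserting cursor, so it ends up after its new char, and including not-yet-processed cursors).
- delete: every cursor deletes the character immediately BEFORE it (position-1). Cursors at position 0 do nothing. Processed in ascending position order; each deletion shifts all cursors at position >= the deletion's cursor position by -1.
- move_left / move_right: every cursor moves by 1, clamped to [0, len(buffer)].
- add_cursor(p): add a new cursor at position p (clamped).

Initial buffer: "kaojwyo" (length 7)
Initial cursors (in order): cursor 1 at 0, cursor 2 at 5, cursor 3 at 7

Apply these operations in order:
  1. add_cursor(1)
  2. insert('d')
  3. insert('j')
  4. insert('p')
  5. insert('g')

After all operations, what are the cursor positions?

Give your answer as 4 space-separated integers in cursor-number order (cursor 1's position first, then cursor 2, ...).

Answer: 4 17 23 9

Derivation:
After op 1 (add_cursor(1)): buffer="kaojwyo" (len 7), cursors c1@0 c4@1 c2@5 c3@7, authorship .......
After op 2 (insert('d')): buffer="dkdaojwdyod" (len 11), cursors c1@1 c4@3 c2@8 c3@11, authorship 1.4....2..3
After op 3 (insert('j')): buffer="djkdjaojwdjyodj" (len 15), cursors c1@2 c4@5 c2@11 c3@15, authorship 11.44....22..33
After op 4 (insert('p')): buffer="djpkdjpaojwdjpyodjp" (len 19), cursors c1@3 c4@7 c2@14 c3@19, authorship 111.444....222..333
After op 5 (insert('g')): buffer="djpgkdjpgaojwdjpgyodjpg" (len 23), cursors c1@4 c4@9 c2@17 c3@23, authorship 1111.4444....2222..3333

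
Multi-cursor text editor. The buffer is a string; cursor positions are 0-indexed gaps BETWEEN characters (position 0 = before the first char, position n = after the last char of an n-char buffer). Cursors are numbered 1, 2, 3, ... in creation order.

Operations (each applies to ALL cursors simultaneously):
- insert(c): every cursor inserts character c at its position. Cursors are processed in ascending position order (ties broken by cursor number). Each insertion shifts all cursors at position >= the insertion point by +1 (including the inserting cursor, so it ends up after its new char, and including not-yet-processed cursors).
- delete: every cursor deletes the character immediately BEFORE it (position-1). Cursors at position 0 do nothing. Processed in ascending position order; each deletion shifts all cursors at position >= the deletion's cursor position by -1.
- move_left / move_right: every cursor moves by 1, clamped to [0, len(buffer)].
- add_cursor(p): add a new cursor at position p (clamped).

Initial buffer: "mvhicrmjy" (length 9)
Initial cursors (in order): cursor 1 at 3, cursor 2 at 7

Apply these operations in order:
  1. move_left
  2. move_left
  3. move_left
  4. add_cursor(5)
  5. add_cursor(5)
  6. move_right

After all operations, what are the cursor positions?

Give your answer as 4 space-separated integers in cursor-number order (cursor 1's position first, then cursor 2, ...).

After op 1 (move_left): buffer="mvhicrmjy" (len 9), cursors c1@2 c2@6, authorship .........
After op 2 (move_left): buffer="mvhicrmjy" (len 9), cursors c1@1 c2@5, authorship .........
After op 3 (move_left): buffer="mvhicrmjy" (len 9), cursors c1@0 c2@4, authorship .........
After op 4 (add_cursor(5)): buffer="mvhicrmjy" (len 9), cursors c1@0 c2@4 c3@5, authorship .........
After op 5 (add_cursor(5)): buffer="mvhicrmjy" (len 9), cursors c1@0 c2@4 c3@5 c4@5, authorship .........
After op 6 (move_right): buffer="mvhicrmjy" (len 9), cursors c1@1 c2@5 c3@6 c4@6, authorship .........

Answer: 1 5 6 6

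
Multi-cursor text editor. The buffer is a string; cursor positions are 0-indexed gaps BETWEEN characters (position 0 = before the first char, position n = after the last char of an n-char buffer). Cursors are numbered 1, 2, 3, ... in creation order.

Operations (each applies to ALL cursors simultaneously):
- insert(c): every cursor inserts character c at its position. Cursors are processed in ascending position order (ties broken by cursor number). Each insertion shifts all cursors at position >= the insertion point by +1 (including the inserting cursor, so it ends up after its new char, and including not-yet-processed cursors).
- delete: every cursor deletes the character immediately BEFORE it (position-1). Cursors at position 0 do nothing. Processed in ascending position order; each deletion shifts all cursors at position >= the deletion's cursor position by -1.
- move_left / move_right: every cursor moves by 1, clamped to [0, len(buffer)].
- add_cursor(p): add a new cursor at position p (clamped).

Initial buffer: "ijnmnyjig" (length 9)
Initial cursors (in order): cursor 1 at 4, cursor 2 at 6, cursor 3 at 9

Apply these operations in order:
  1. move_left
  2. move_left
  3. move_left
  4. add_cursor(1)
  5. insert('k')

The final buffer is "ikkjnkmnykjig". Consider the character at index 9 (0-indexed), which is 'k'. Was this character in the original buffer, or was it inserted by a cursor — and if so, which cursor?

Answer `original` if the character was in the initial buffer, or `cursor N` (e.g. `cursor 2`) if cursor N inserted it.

After op 1 (move_left): buffer="ijnmnyjig" (len 9), cursors c1@3 c2@5 c3@8, authorship .........
After op 2 (move_left): buffer="ijnmnyjig" (len 9), cursors c1@2 c2@4 c3@7, authorship .........
After op 3 (move_left): buffer="ijnmnyjig" (len 9), cursors c1@1 c2@3 c3@6, authorship .........
After op 4 (add_cursor(1)): buffer="ijnmnyjig" (len 9), cursors c1@1 c4@1 c2@3 c3@6, authorship .........
After op 5 (insert('k')): buffer="ikkjnkmnykjig" (len 13), cursors c1@3 c4@3 c2@6 c3@10, authorship .14..2...3...
Authorship (.=original, N=cursor N): . 1 4 . . 2 . . . 3 . . .
Index 9: author = 3

Answer: cursor 3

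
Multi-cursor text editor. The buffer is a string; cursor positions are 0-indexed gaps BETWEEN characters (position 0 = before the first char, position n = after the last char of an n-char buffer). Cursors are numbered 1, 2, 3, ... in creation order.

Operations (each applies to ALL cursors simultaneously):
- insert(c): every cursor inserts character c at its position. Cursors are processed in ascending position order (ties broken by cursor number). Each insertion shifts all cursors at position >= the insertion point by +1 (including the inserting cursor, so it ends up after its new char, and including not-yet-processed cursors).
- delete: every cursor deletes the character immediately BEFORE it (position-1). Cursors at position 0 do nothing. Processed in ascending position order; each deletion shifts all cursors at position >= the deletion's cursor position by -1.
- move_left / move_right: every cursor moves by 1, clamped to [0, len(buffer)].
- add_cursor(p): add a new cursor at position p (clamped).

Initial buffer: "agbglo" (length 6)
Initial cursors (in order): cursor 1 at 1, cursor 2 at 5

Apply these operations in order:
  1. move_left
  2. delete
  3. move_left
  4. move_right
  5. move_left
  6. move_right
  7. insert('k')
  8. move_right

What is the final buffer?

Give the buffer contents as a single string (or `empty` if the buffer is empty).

Answer: akgbklo

Derivation:
After op 1 (move_left): buffer="agbglo" (len 6), cursors c1@0 c2@4, authorship ......
After op 2 (delete): buffer="agblo" (len 5), cursors c1@0 c2@3, authorship .....
After op 3 (move_left): buffer="agblo" (len 5), cursors c1@0 c2@2, authorship .....
After op 4 (move_right): buffer="agblo" (len 5), cursors c1@1 c2@3, authorship .....
After op 5 (move_left): buffer="agblo" (len 5), cursors c1@0 c2@2, authorship .....
After op 6 (move_right): buffer="agblo" (len 5), cursors c1@1 c2@3, authorship .....
After op 7 (insert('k')): buffer="akgbklo" (len 7), cursors c1@2 c2@5, authorship .1..2..
After op 8 (move_right): buffer="akgbklo" (len 7), cursors c1@3 c2@6, authorship .1..2..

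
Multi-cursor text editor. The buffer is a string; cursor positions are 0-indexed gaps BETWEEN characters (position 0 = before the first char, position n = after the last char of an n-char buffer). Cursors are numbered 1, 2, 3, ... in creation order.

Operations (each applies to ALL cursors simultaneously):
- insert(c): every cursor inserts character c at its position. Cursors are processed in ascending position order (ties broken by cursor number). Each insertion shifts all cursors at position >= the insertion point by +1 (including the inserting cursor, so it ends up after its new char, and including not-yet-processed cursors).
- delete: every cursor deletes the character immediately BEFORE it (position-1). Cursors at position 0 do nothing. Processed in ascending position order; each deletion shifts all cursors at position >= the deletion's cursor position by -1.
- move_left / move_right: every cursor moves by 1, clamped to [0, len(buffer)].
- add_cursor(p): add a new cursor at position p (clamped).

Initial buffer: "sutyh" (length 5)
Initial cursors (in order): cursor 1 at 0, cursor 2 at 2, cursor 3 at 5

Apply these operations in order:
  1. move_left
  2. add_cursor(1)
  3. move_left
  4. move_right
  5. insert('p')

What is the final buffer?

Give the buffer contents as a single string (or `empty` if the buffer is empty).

After op 1 (move_left): buffer="sutyh" (len 5), cursors c1@0 c2@1 c3@4, authorship .....
After op 2 (add_cursor(1)): buffer="sutyh" (len 5), cursors c1@0 c2@1 c4@1 c3@4, authorship .....
After op 3 (move_left): buffer="sutyh" (len 5), cursors c1@0 c2@0 c4@0 c3@3, authorship .....
After op 4 (move_right): buffer="sutyh" (len 5), cursors c1@1 c2@1 c4@1 c3@4, authorship .....
After op 5 (insert('p')): buffer="sppputyph" (len 9), cursors c1@4 c2@4 c4@4 c3@8, authorship .124...3.

Answer: sppputyph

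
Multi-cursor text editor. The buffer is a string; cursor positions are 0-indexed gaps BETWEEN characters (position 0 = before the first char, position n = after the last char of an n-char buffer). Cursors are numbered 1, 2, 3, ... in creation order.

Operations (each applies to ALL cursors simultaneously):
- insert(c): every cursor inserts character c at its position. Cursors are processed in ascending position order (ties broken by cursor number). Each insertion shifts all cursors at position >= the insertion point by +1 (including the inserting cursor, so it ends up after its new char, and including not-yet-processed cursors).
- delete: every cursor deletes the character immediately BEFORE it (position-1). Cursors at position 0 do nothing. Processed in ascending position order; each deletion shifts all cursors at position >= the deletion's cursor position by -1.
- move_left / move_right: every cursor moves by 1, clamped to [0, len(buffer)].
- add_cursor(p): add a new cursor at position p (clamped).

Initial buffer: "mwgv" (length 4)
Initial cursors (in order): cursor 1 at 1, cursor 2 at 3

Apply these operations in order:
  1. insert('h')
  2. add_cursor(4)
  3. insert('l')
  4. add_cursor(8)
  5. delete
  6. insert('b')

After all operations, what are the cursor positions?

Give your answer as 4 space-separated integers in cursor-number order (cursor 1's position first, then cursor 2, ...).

Answer: 3 8 8 8

Derivation:
After op 1 (insert('h')): buffer="mhwghv" (len 6), cursors c1@2 c2@5, authorship .1..2.
After op 2 (add_cursor(4)): buffer="mhwghv" (len 6), cursors c1@2 c3@4 c2@5, authorship .1..2.
After op 3 (insert('l')): buffer="mhlwglhlv" (len 9), cursors c1@3 c3@6 c2@8, authorship .11..322.
After op 4 (add_cursor(8)): buffer="mhlwglhlv" (len 9), cursors c1@3 c3@6 c2@8 c4@8, authorship .11..322.
After op 5 (delete): buffer="mhwgv" (len 5), cursors c1@2 c2@4 c3@4 c4@4, authorship .1...
After op 6 (insert('b')): buffer="mhbwgbbbv" (len 9), cursors c1@3 c2@8 c3@8 c4@8, authorship .11..234.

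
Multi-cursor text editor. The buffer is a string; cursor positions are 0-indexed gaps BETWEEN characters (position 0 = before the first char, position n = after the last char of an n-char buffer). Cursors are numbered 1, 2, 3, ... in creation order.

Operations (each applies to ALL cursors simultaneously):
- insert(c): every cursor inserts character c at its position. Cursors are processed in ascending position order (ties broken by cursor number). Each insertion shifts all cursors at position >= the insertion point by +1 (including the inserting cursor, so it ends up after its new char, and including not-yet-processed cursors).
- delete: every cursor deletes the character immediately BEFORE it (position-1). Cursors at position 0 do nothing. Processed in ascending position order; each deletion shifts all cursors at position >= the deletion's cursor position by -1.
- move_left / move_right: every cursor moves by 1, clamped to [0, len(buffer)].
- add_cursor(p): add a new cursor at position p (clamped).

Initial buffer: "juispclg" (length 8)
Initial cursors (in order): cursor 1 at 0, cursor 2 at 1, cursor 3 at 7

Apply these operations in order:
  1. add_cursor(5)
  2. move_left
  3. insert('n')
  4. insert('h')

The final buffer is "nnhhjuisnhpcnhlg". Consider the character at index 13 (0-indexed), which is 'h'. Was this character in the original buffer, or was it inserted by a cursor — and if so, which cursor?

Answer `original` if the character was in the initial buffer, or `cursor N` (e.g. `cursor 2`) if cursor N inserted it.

After op 1 (add_cursor(5)): buffer="juispclg" (len 8), cursors c1@0 c2@1 c4@5 c3@7, authorship ........
After op 2 (move_left): buffer="juispclg" (len 8), cursors c1@0 c2@0 c4@4 c3@6, authorship ........
After op 3 (insert('n')): buffer="nnjuisnpcnlg" (len 12), cursors c1@2 c2@2 c4@7 c3@10, authorship 12....4..3..
After op 4 (insert('h')): buffer="nnhhjuisnhpcnhlg" (len 16), cursors c1@4 c2@4 c4@10 c3@14, authorship 1212....44..33..
Authorship (.=original, N=cursor N): 1 2 1 2 . . . . 4 4 . . 3 3 . .
Index 13: author = 3

Answer: cursor 3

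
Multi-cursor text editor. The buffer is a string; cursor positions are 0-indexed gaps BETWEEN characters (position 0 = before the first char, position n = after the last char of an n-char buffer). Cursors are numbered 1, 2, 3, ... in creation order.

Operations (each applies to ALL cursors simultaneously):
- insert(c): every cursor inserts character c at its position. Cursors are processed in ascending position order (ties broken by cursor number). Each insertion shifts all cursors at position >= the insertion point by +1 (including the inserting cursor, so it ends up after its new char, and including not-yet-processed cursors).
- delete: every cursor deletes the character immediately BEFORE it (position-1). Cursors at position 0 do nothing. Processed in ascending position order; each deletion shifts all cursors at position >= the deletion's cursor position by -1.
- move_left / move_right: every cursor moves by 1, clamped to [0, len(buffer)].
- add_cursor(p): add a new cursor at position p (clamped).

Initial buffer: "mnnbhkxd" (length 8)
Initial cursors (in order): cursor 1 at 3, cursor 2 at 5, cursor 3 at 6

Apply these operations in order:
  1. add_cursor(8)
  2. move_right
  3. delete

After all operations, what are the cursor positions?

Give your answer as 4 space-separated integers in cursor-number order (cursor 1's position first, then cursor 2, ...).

After op 1 (add_cursor(8)): buffer="mnnbhkxd" (len 8), cursors c1@3 c2@5 c3@6 c4@8, authorship ........
After op 2 (move_right): buffer="mnnbhkxd" (len 8), cursors c1@4 c2@6 c3@7 c4@8, authorship ........
After op 3 (delete): buffer="mnnh" (len 4), cursors c1@3 c2@4 c3@4 c4@4, authorship ....

Answer: 3 4 4 4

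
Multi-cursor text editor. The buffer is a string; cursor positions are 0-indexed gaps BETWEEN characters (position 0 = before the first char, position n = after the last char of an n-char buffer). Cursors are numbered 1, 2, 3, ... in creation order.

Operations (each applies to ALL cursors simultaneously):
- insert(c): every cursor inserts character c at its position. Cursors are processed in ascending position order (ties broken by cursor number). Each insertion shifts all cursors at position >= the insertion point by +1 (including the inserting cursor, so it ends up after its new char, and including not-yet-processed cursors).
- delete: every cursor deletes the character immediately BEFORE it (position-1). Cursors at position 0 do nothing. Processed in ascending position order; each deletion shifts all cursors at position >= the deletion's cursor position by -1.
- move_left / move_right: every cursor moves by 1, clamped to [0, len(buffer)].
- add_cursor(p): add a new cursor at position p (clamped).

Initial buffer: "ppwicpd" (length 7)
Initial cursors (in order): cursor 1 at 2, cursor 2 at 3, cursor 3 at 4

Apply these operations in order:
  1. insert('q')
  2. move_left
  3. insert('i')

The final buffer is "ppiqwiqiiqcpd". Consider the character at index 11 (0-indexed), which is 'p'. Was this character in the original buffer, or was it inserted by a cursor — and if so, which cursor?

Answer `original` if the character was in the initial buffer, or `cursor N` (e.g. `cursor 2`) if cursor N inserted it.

Answer: original

Derivation:
After op 1 (insert('q')): buffer="ppqwqiqcpd" (len 10), cursors c1@3 c2@5 c3@7, authorship ..1.2.3...
After op 2 (move_left): buffer="ppqwqiqcpd" (len 10), cursors c1@2 c2@4 c3@6, authorship ..1.2.3...
After op 3 (insert('i')): buffer="ppiqwiqiiqcpd" (len 13), cursors c1@3 c2@6 c3@9, authorship ..11.22.33...
Authorship (.=original, N=cursor N): . . 1 1 . 2 2 . 3 3 . . .
Index 11: author = original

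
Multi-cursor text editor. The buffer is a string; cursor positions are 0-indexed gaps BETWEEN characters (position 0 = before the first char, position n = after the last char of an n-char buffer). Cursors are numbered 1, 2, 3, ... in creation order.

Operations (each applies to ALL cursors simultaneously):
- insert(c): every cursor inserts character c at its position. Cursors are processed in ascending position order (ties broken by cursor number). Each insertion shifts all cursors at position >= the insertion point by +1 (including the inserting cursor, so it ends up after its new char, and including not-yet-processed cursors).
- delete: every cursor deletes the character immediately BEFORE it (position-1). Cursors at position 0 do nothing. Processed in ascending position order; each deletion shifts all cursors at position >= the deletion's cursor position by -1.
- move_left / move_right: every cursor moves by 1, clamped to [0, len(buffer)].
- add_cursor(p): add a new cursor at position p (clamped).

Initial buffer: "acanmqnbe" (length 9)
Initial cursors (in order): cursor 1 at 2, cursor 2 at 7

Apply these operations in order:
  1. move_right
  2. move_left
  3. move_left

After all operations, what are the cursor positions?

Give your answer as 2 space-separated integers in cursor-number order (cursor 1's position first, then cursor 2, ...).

Answer: 1 6

Derivation:
After op 1 (move_right): buffer="acanmqnbe" (len 9), cursors c1@3 c2@8, authorship .........
After op 2 (move_left): buffer="acanmqnbe" (len 9), cursors c1@2 c2@7, authorship .........
After op 3 (move_left): buffer="acanmqnbe" (len 9), cursors c1@1 c2@6, authorship .........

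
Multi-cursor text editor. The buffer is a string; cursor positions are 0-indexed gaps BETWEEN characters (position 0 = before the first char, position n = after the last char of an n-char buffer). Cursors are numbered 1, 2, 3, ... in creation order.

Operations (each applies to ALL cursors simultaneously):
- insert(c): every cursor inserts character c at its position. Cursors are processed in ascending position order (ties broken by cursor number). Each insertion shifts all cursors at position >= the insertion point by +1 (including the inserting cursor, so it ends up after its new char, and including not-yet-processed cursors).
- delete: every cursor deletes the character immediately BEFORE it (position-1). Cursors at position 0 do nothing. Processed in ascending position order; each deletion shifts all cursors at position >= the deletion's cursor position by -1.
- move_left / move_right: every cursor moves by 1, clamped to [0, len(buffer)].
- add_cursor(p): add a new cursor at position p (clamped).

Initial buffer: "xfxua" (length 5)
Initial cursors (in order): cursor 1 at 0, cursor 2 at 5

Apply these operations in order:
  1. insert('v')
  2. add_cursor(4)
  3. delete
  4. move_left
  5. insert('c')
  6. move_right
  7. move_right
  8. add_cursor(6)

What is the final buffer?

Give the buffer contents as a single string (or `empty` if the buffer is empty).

Answer: cxcfuca

Derivation:
After op 1 (insert('v')): buffer="vxfxuav" (len 7), cursors c1@1 c2@7, authorship 1.....2
After op 2 (add_cursor(4)): buffer="vxfxuav" (len 7), cursors c1@1 c3@4 c2@7, authorship 1.....2
After op 3 (delete): buffer="xfua" (len 4), cursors c1@0 c3@2 c2@4, authorship ....
After op 4 (move_left): buffer="xfua" (len 4), cursors c1@0 c3@1 c2@3, authorship ....
After op 5 (insert('c')): buffer="cxcfuca" (len 7), cursors c1@1 c3@3 c2@6, authorship 1.3..2.
After op 6 (move_right): buffer="cxcfuca" (len 7), cursors c1@2 c3@4 c2@7, authorship 1.3..2.
After op 7 (move_right): buffer="cxcfuca" (len 7), cursors c1@3 c3@5 c2@7, authorship 1.3..2.
After op 8 (add_cursor(6)): buffer="cxcfuca" (len 7), cursors c1@3 c3@5 c4@6 c2@7, authorship 1.3..2.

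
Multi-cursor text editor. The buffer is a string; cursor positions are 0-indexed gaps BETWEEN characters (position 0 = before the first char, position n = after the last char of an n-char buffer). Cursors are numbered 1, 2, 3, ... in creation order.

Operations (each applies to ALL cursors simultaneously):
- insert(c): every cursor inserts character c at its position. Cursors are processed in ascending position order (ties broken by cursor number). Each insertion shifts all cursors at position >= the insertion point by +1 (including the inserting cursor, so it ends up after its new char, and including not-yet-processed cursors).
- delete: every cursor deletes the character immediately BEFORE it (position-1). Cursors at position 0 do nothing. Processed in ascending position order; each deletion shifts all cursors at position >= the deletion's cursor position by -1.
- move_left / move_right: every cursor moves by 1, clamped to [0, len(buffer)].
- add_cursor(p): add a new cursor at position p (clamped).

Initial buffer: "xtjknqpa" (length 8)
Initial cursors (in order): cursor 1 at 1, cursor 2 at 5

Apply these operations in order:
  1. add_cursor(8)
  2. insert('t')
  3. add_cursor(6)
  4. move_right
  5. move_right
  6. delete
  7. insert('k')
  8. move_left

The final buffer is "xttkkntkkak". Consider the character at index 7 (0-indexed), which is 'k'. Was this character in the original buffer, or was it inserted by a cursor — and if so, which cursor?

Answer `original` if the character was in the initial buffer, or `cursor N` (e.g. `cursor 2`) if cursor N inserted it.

After op 1 (add_cursor(8)): buffer="xtjknqpa" (len 8), cursors c1@1 c2@5 c3@8, authorship ........
After op 2 (insert('t')): buffer="xttjkntqpat" (len 11), cursors c1@2 c2@7 c3@11, authorship .1....2...3
After op 3 (add_cursor(6)): buffer="xttjkntqpat" (len 11), cursors c1@2 c4@6 c2@7 c3@11, authorship .1....2...3
After op 4 (move_right): buffer="xttjkntqpat" (len 11), cursors c1@3 c4@7 c2@8 c3@11, authorship .1....2...3
After op 5 (move_right): buffer="xttjkntqpat" (len 11), cursors c1@4 c4@8 c2@9 c3@11, authorship .1....2...3
After op 6 (delete): buffer="xttknta" (len 7), cursors c1@3 c2@6 c4@6 c3@7, authorship .1...2.
After op 7 (insert('k')): buffer="xttkkntkkak" (len 11), cursors c1@4 c2@9 c4@9 c3@11, authorship .1.1..224.3
After op 8 (move_left): buffer="xttkkntkkak" (len 11), cursors c1@3 c2@8 c4@8 c3@10, authorship .1.1..224.3
Authorship (.=original, N=cursor N): . 1 . 1 . . 2 2 4 . 3
Index 7: author = 2

Answer: cursor 2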